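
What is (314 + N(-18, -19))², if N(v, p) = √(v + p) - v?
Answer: (332 + I*√37)² ≈ 1.1019e+5 + 4039.0*I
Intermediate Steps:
N(v, p) = √(p + v) - v
(314 + N(-18, -19))² = (314 + (√(-19 - 18) - 1*(-18)))² = (314 + (√(-37) + 18))² = (314 + (I*√37 + 18))² = (314 + (18 + I*√37))² = (332 + I*√37)²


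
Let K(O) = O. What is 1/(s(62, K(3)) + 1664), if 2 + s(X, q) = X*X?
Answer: 1/5506 ≈ 0.00018162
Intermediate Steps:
s(X, q) = -2 + X² (s(X, q) = -2 + X*X = -2 + X²)
1/(s(62, K(3)) + 1664) = 1/((-2 + 62²) + 1664) = 1/((-2 + 3844) + 1664) = 1/(3842 + 1664) = 1/5506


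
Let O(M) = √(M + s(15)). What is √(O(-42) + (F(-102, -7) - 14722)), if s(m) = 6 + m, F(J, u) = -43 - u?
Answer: √(-14758 + I*√21) ≈ 0.0189 + 121.48*I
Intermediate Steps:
O(M) = √(21 + M) (O(M) = √(M + (6 + 15)) = √(M + 21) = √(21 + M))
√(O(-42) + (F(-102, -7) - 14722)) = √(√(21 - 42) + ((-43 - 1*(-7)) - 14722)) = √(√(-21) + ((-43 + 7) - 14722)) = √(I*√21 + (-36 - 14722)) = √(I*√21 - 14758) = √(-14758 + I*√21)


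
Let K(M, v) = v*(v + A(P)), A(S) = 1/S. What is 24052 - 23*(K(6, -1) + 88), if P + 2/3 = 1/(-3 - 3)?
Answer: 109887/5 ≈ 21977.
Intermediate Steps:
P = -⅚ (P = -⅔ + 1/(-3 - 3) = -⅔ + 1/(-6) = -⅔ - ⅙ = -⅚ ≈ -0.83333)
K(M, v) = v*(-6/5 + v) (K(M, v) = v*(v + 1/(-⅚)) = v*(v - 6/5) = v*(-6/5 + v))
24052 - 23*(K(6, -1) + 88) = 24052 - 23*((⅕)*(-1)*(-6 + 5*(-1)) + 88) = 24052 - 23*((⅕)*(-1)*(-6 - 5) + 88) = 24052 - 23*((⅕)*(-1)*(-11) + 88) = 24052 - 23*(11/5 + 88) = 24052 - 23*451/5 = 24052 - 10373/5 = 109887/5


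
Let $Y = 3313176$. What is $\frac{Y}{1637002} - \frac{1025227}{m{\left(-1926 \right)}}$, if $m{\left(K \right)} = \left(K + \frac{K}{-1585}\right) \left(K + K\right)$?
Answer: $\frac{18137540939856889}{9618712695427968} \approx 1.8857$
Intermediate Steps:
$m{\left(K \right)} = \frac{3168 K^{2}}{1585}$ ($m{\left(K \right)} = \left(K + K \left(- \frac{1}{1585}\right)\right) 2 K = \left(K - \frac{K}{1585}\right) 2 K = \frac{1584 K}{1585} \cdot 2 K = \frac{3168 K^{2}}{1585}$)
$\frac{Y}{1637002} - \frac{1025227}{m{\left(-1926 \right)}} = \frac{3313176}{1637002} - \frac{1025227}{\frac{3168}{1585} \left(-1926\right)^{2}} = 3313176 \cdot \frac{1}{1637002} - \frac{1025227}{\frac{3168}{1585} \cdot 3709476} = \frac{1656588}{818501} - \frac{1025227}{\frac{11751619968}{1585}} = \frac{1656588}{818501} - \frac{1624984795}{11751619968} = \frac{18137540939856889}{9618712695427968}$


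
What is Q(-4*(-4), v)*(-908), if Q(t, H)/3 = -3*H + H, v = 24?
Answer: 130752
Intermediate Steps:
Q(t, H) = -6*H (Q(t, H) = 3*(-3*H + H) = 3*(-2*H) = -6*H)
Q(-4*(-4), v)*(-908) = -6*24*(-908) = -144*(-908) = 130752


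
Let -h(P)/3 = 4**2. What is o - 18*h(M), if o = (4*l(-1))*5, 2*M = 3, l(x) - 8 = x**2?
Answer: 1044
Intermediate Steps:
l(x) = 8 + x**2
M = 3/2 (M = (1/2)*3 = 3/2 ≈ 1.5000)
h(P) = -48 (h(P) = -3*4**2 = -3*16 = -48)
o = 180 (o = (4*(8 + (-1)**2))*5 = (4*(8 + 1))*5 = (4*9)*5 = 36*5 = 180)
o - 18*h(M) = 180 - 18*(-48) = 180 + 864 = 1044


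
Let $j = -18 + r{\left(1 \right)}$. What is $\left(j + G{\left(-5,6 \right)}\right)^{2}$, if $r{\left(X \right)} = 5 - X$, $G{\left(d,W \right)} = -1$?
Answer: $225$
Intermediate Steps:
$j = -14$ ($j = -18 + \left(5 - 1\right) = -18 + 4 = -14$)
$\left(j + G{\left(-5,6 \right)}\right)^{2} = \left(-14 - 1\right)^{2} = \left(-15\right)^{2} = 225$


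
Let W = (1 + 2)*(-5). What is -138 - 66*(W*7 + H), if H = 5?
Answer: 6462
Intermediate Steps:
W = -15 (W = 3*(-5) = -15)
-138 - 66*(W*7 + H) = -138 - 66*(-15*7 + 5) = -138 - 66*(-105 + 5) = -138 - 66*(-100) = -138 + 6600 = 6462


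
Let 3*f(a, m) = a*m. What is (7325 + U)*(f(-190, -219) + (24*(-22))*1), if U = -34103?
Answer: -357272076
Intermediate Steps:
f(a, m) = a*m/3 (f(a, m) = (a*m)/3 = a*m/3)
(7325 + U)*(f(-190, -219) + (24*(-22))*1) = (7325 - 34103)*((1/3)*(-190)*(-219) + (24*(-22))*1) = -26778*(13870 - 528*1) = -26778*(13870 - 528) = -26778*13342 = -357272076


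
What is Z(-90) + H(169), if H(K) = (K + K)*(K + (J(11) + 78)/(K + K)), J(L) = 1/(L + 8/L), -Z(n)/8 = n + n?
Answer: 7564571/129 ≈ 58640.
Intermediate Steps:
Z(n) = -16*n (Z(n) = -8*(n + n) = -16*n)
H(K) = 2*K*(K + 10073/(258*K)) (H(K) = (K + K)*(K + (11/(8 + 11²) + 78)/(K + K)) = (2*K)*(K + (11/(8 + 121) + 78)/((2*K))) = (2*K)*(K + (11/129 + 78)*(1/(2*K))) = (2*K)*(K + 10073*(1/(2*K))/129) = (2*K)*(K + 10073/(258*K)) = 2*K*(K + 10073/(258*K)))
Z(-90) + H(169) = -16*(-90) + (10073/129 + 2*169²) = 1440 + (10073/129 + 2*28561) = 1440 + (10073/129 + 57122) = 1440 + 7378811/129 = 7564571/129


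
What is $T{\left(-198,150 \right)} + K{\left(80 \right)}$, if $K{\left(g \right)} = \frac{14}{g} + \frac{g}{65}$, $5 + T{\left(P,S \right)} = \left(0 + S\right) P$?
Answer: $- \frac{15445869}{520} \approx -29704.0$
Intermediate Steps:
$T{\left(P,S \right)} = -5 + P S$ ($T{\left(P,S \right)} = -5 + \left(0 + S\right) P = -5 + S P = -5 + P S$)
$K{\left(g \right)} = \frac{14}{g} + \frac{g}{65}$ ($K{\left(g \right)} = \frac{14}{g} + g \frac{1}{65} = \frac{14}{g} + \frac{g}{65}$)
$T{\left(-198,150 \right)} + K{\left(80 \right)} = \left(-5 - 29700\right) + \left(\frac{14}{80} + \frac{1}{65} \cdot 80\right) = \left(-5 - 29700\right) + \left(14 \cdot \frac{1}{80} + \frac{16}{13}\right) = -29705 + \left(\frac{7}{40} + \frac{16}{13}\right) = -29705 + \frac{731}{520} = - \frac{15445869}{520}$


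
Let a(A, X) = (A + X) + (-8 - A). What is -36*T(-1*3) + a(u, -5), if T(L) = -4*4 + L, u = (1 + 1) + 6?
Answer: 671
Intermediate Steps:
u = 8 (u = 2 + 6 = 8)
T(L) = -16 + L
a(A, X) = -8 + X
-36*T(-1*3) + a(u, -5) = -36*(-16 - 1*3) + (-8 - 5) = -36*(-16 - 3) - 13 = -36*(-19) - 13 = 684 - 13 = 671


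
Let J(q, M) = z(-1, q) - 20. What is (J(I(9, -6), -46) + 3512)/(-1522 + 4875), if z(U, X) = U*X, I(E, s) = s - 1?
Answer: 3499/3353 ≈ 1.0435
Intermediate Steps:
I(E, s) = -1 + s
J(q, M) = -20 - q (J(q, M) = -q - 20 = -20 - q)
(J(I(9, -6), -46) + 3512)/(-1522 + 4875) = ((-20 - (-1 - 6)) + 3512)/(-1522 + 4875) = ((-20 - 1*(-7)) + 3512)/3353 = ((-20 + 7) + 3512)*(1/3353) = (-13 + 3512)*(1/3353) = 3499*(1/3353) = 3499/3353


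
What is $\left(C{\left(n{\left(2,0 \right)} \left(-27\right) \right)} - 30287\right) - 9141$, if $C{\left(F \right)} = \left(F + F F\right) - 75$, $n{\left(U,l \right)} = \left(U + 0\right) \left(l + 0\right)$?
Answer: $-39503$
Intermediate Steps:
$n{\left(U,l \right)} = U l$
$C{\left(F \right)} = -75 + F + F^{2}$ ($C{\left(F \right)} = \left(F + F^{2}\right) - 75 = -75 + F + F^{2}$)
$\left(C{\left(n{\left(2,0 \right)} \left(-27\right) \right)} - 30287\right) - 9141 = \left(\left(-75 + 2 \cdot 0 \left(-27\right) + \left(2 \cdot 0 \left(-27\right)\right)^{2}\right) - 30287\right) - 9141 = \left(\left(-75 + 0 \left(-27\right) + \left(0 \left(-27\right)\right)^{2}\right) - 30287\right) - 9141 = \left(\left(-75 + 0 + 0^{2}\right) - 30287\right) - 9141 = \left(\left(-75 + 0 + 0\right) - 30287\right) - 9141 = \left(-75 - 30287\right) - 9141 = -30362 - 9141 = -39503$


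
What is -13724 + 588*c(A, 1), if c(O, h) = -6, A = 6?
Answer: -17252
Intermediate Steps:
-13724 + 588*c(A, 1) = -13724 + 588*(-6) = -13724 - 3528 = -17252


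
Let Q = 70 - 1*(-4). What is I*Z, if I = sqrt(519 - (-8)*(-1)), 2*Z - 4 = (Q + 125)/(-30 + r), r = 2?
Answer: -87*sqrt(511)/56 ≈ -35.119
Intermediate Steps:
Q = 74 (Q = 70 + 4 = 74)
Z = -87/56 (Z = 2 + ((74 + 125)/(-30 + 2))/2 = 2 + (199/(-28))/2 = 2 + (199*(-1/28))/2 = 2 + (1/2)*(-199/28) = 2 - 199/56 = -87/56 ≈ -1.5536)
I = sqrt(511) (I = sqrt(519 - 1*8) = sqrt(519 - 8) = sqrt(511) ≈ 22.605)
I*Z = sqrt(511)*(-87/56) = -87*sqrt(511)/56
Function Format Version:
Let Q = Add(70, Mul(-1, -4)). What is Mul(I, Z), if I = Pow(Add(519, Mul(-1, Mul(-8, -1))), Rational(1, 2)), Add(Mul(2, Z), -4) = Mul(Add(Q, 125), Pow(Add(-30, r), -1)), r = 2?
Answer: Mul(Rational(-87, 56), Pow(511, Rational(1, 2))) ≈ -35.119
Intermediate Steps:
Q = 74 (Q = Add(70, 4) = 74)
Z = Rational(-87, 56) (Z = Add(2, Mul(Rational(1, 2), Mul(Add(74, 125), Pow(Add(-30, 2), -1)))) = Add(2, Mul(Rational(1, 2), Mul(199, Pow(-28, -1)))) = Add(2, Mul(Rational(1, 2), Mul(199, Rational(-1, 28)))) = Add(2, Mul(Rational(1, 2), Rational(-199, 28))) = Add(2, Rational(-199, 56)) = Rational(-87, 56) ≈ -1.5536)
I = Pow(511, Rational(1, 2)) (I = Pow(Add(519, Mul(-1, 8)), Rational(1, 2)) = Pow(Add(519, -8), Rational(1, 2)) = Pow(511, Rational(1, 2)) ≈ 22.605)
Mul(I, Z) = Mul(Pow(511, Rational(1, 2)), Rational(-87, 56)) = Mul(Rational(-87, 56), Pow(511, Rational(1, 2)))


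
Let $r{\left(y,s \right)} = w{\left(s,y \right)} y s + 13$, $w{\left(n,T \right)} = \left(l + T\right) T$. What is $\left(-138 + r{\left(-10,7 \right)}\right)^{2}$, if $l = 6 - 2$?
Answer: $18705625$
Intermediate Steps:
$l = 4$
$w{\left(n,T \right)} = T \left(4 + T\right)$ ($w{\left(n,T \right)} = \left(4 + T\right) T = T \left(4 + T\right)$)
$r{\left(y,s \right)} = 13 + s y^{2} \left(4 + y\right)$ ($r{\left(y,s \right)} = y \left(4 + y\right) y s + 13 = y^{2} \left(4 + y\right) s + 13 = s y^{2} \left(4 + y\right) + 13 = 13 + s y^{2} \left(4 + y\right)$)
$\left(-138 + r{\left(-10,7 \right)}\right)^{2} = \left(-138 + \left(13 + 7 \left(-10\right)^{2} \left(4 - 10\right)\right)\right)^{2} = \left(-138 + \left(13 + 7 \cdot 100 \left(-6\right)\right)\right)^{2} = \left(-138 + \left(13 - 4200\right)\right)^{2} = \left(-138 - 4187\right)^{2} = \left(-4325\right)^{2} = 18705625$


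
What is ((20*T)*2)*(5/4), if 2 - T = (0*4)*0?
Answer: 100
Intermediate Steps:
T = 2 (T = 2 - 0*4*0 = 2 - 0*0 = 2 - 1*0 = 2 + 0 = 2)
((20*T)*2)*(5/4) = ((20*2)*2)*(5/4) = (40*2)*(5*(1/4)) = 80*(5/4) = 100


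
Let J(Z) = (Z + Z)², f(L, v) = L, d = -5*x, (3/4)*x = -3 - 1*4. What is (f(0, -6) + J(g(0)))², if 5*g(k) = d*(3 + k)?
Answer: 9834496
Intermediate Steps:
x = -28/3 (x = 4*(-3 - 1*4)/3 = 4*(-3 - 4)/3 = (4/3)*(-7) = -28/3 ≈ -9.3333)
d = 140/3 (d = -5*(-28/3) = 140/3 ≈ 46.667)
g(k) = 28 + 28*k/3 (g(k) = (140*(3 + k)/3)/5 = (140 + 140*k/3)/5 = 28 + 28*k/3)
J(Z) = 4*Z² (J(Z) = (2*Z)² = 4*Z²)
(f(0, -6) + J(g(0)))² = (0 + 4*(28 + (28/3)*0)²)² = (0 + 4*(28 + 0)²)² = (0 + 4*28²)² = (0 + 4*784)² = (0 + 3136)² = 3136² = 9834496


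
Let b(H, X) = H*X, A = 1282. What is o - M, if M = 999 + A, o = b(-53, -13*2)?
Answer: -903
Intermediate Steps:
o = 1378 (o = -(-689)*2 = -53*(-26) = 1378)
M = 2281 (M = 999 + 1282 = 2281)
o - M = 1378 - 1*2281 = 1378 - 2281 = -903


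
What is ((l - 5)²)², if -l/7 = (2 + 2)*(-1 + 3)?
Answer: 13845841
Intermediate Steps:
l = -56 (l = -7*(2 + 2)*(-1 + 3) = -28*2 = -7*8 = -56)
((l - 5)²)² = ((-56 - 5)²)² = ((-61)²)² = 3721² = 13845841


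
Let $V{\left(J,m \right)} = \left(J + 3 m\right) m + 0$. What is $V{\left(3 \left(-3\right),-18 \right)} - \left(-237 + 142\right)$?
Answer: $1229$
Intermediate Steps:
$V{\left(J,m \right)} = m \left(J + 3 m\right)$ ($V{\left(J,m \right)} = m \left(J + 3 m\right) + 0 = m \left(J + 3 m\right)$)
$V{\left(3 \left(-3\right),-18 \right)} - \left(-237 + 142\right) = - 18 \left(3 \left(-3\right) + 3 \left(-18\right)\right) - \left(-237 + 142\right) = - 18 \left(-9 - 54\right) - -95 = \left(-18\right) \left(-63\right) + 95 = 1134 + 95 = 1229$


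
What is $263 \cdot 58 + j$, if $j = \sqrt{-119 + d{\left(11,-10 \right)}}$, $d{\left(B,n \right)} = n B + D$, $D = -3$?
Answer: $15254 + 2 i \sqrt{58} \approx 15254.0 + 15.232 i$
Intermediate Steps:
$d{\left(B,n \right)} = -3 + B n$ ($d{\left(B,n \right)} = n B - 3 = B n - 3 = -3 + B n$)
$j = 2 i \sqrt{58}$ ($j = \sqrt{-119 + \left(-3 + 11 \left(-10\right)\right)} = \sqrt{-119 - 113} = \sqrt{-232} = 2 i \sqrt{58} \approx 15.232 i$)
$263 \cdot 58 + j = 263 \cdot 58 + 2 i \sqrt{58} = 15254 + 2 i \sqrt{58}$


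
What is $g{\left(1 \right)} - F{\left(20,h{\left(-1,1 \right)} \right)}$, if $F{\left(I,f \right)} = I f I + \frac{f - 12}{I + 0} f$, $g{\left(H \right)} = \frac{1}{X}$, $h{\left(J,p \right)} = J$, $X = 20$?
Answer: $\frac{1997}{5} \approx 399.4$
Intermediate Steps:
$g{\left(H \right)} = \frac{1}{20}$
$F{\left(I,f \right)} = f I^{2} + \frac{f \left(-12 + f\right)}{I}$ ($F{\left(I,f \right)} = f I^{2} + \frac{-12 + f}{I} f = f I^{2} + \frac{f \left(-12 + f\right)}{I}$)
$g{\left(1 \right)} - F{\left(20,h{\left(-1,1 \right)} \right)} = \frac{1}{20} - - \frac{-12 - 1 + 20^{3}}{20} = \frac{1}{20} - \left(-1\right) \frac{1}{20} \left(-12 - 1 + 8000\right) = \frac{1}{20} - \left(-1\right) \frac{1}{20} \cdot 7987 = \frac{1}{20} - - \frac{7987}{20} = \frac{1}{20} + \frac{7987}{20} = \frac{1997}{5}$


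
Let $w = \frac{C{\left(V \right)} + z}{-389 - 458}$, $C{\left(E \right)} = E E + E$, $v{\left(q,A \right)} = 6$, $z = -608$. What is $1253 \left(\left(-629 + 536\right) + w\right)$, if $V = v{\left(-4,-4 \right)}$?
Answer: $- \frac{13998695}{121} \approx -1.1569 \cdot 10^{5}$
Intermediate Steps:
$V = 6$
$C{\left(E \right)} = E + E^{2}$ ($C{\left(E \right)} = E^{2} + E = E + E^{2}$)
$w = \frac{566}{847}$ ($w = \frac{6 \left(1 + 6\right) - 608}{-389 - 458} = \frac{6 \cdot 7 - 608}{-847} = \left(42 - 608\right) \left(- \frac{1}{847}\right) = \left(-566\right) \left(- \frac{1}{847}\right) = \frac{566}{847} \approx 0.66824$)
$1253 \left(\left(-629 + 536\right) + w\right) = 1253 \left(\left(-629 + 536\right) + \frac{566}{847}\right) = 1253 \left(-93 + \frac{566}{847}\right) = 1253 \left(- \frac{78205}{847}\right) = - \frac{13998695}{121}$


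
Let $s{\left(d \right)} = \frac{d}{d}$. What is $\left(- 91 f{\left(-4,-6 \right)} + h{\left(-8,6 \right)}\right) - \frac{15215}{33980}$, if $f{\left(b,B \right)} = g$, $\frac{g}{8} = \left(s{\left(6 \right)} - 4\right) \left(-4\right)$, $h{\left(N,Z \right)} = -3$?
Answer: $- \frac{59393287}{6796} \approx -8739.5$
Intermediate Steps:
$s{\left(d \right)} = 1$
$g = 96$ ($g = 8 \left(1 - 4\right) \left(-4\right) = 8 \left(\left(-3\right) \left(-4\right)\right) = 8 \cdot 12 = 96$)
$f{\left(b,B \right)} = 96$
$\left(- 91 f{\left(-4,-6 \right)} + h{\left(-8,6 \right)}\right) - \frac{15215}{33980} = \left(\left(-91\right) 96 - 3\right) - \frac{15215}{33980} = \left(-8736 - 3\right) - \frac{3043}{6796} = -8739 - \frac{3043}{6796} = - \frac{59393287}{6796}$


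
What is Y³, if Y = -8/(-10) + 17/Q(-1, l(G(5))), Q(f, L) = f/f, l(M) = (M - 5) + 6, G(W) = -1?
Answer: 704969/125 ≈ 5639.8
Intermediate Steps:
l(M) = 1 + M (l(M) = (-5 + M) + 6 = 1 + M)
Q(f, L) = 1
Y = 89/5 (Y = -8/(-10) + 17/1 = -8*(-⅒) + 17*1 = ⅘ + 17 = 89/5 ≈ 17.800)
Y³ = (89/5)³ = 704969/125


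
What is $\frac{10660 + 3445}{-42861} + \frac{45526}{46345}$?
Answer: $\frac{1096867}{1679115} \approx 0.65324$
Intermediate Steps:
$\frac{10660 + 3445}{-42861} + \frac{45526}{46345} = 14105 \left(- \frac{1}{42861}\right) + 45526 \cdot \frac{1}{46345} = - \frac{155}{471} + \frac{3502}{3565} = \frac{1096867}{1679115}$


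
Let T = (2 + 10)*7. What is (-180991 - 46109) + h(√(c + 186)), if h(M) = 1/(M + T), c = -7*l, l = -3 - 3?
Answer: -129219893/569 - √57/3414 ≈ -2.2710e+5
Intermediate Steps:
l = -6
T = 84 (T = 12*7 = 84)
c = 42 (c = -7*(-6) = 42)
h(M) = 1/(84 + M) (h(M) = 1/(M + 84) = 1/(84 + M))
(-180991 - 46109) + h(√(c + 186)) = (-180991 - 46109) + 1/(84 + √(42 + 186)) = -227100 + 1/(84 + √228) = -227100 + 1/(84 + 2*√57)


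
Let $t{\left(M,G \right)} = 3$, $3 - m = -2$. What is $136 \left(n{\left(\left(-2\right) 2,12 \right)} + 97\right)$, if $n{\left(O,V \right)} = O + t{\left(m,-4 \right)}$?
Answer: $13056$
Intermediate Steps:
$m = 5$ ($m = 3 - -2 = 3 + 2 = 5$)
$n{\left(O,V \right)} = 3 + O$ ($n{\left(O,V \right)} = O + 3 = 3 + O$)
$136 \left(n{\left(\left(-2\right) 2,12 \right)} + 97\right) = 136 \left(\left(3 - 4\right) + 97\right) = 136 \left(-1 + 97\right) = 136 \cdot 96 = 13056$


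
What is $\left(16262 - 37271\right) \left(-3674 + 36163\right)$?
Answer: $-682561401$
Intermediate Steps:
$\left(16262 - 37271\right) \left(-3674 + 36163\right) = \left(-21009\right) 32489 = -682561401$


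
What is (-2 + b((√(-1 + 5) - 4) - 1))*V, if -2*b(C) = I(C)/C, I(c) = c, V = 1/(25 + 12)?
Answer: -5/74 ≈ -0.067568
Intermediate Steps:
V = 1/37 ≈ 0.027027
b(C) = -½ (b(C) = -C/(2*C) = -½*1 = -½)
(-2 + b((√(-1 + 5) - 4) - 1))*V = (-2 - ½)*(1/37) = -5/2*1/37 = -5/74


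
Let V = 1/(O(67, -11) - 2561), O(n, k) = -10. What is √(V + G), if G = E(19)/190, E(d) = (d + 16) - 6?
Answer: √36328512810/488490 ≈ 0.39018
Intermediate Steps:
E(d) = 10 + d (E(d) = (16 + d) - 6 = 10 + d)
V = -1/2571 (V = 1/(-10 - 2561) = 1/(-2571) = -1/2571 ≈ -0.00038895)
G = 29/190 (G = (10 + 19)/190 = 29*(1/190) = 29/190 ≈ 0.15263)
√(V + G) = √(-1/2571 + 29/190) = √(74369/488490) = √36328512810/488490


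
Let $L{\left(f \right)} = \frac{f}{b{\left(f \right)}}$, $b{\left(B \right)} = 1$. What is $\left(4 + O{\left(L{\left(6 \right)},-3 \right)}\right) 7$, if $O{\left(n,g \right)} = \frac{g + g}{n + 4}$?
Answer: $\frac{119}{5} \approx 23.8$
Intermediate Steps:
$L{\left(f \right)} = f$ ($L{\left(f \right)} = \frac{f}{1} = f 1 = f$)
$O{\left(n,g \right)} = \frac{2 g}{4 + n}$
$\left(4 + O{\left(L{\left(6 \right)},-3 \right)}\right) 7 = \left(4 + 2 \left(-3\right) \frac{1}{4 + 6}\right) 7 = \left(4 + 2 \left(-3\right) \frac{1}{10}\right) 7 = \left(4 - \frac{3}{5}\right) 7 = \frac{17}{5} \cdot 7 = \frac{119}{5}$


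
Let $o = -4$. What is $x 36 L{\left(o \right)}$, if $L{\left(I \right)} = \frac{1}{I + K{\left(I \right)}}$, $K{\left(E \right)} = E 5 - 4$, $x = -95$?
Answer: $\frac{855}{7} \approx 122.14$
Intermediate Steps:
$K{\left(E \right)} = -4 + 5 E$ ($K{\left(E \right)} = 5 E - 4 = -4 + 5 E$)
$L{\left(I \right)} = \frac{1}{-4 + 6 I}$ ($L{\left(I \right)} = \frac{1}{I + \left(-4 + 5 I\right)} = \frac{1}{-4 + 6 I}$)
$x 36 L{\left(o \right)} = \left(-95\right) 36 \frac{1}{2 \left(-2 + 3 \left(-4\right)\right)} = - 3420 \frac{1}{2 \left(-2 - 12\right)} = - 3420 \frac{1}{2 \left(-14\right)} = - 3420 \cdot \frac{1}{2} \left(- \frac{1}{14}\right) = \left(-3420\right) \left(- \frac{1}{28}\right) = \frac{855}{7}$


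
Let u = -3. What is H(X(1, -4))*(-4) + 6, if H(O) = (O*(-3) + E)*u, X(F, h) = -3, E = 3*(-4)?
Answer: -30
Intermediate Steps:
E = -12
H(O) = 36 + 9*O (H(O) = (O*(-3) - 12)*(-3) = (-3*O - 12)*(-3) = (-12 - 3*O)*(-3) = 36 + 9*O)
H(X(1, -4))*(-4) + 6 = (36 + 9*(-3))*(-4) + 6 = (36 - 27)*(-4) + 6 = 9*(-4) + 6 = -36 + 6 = -30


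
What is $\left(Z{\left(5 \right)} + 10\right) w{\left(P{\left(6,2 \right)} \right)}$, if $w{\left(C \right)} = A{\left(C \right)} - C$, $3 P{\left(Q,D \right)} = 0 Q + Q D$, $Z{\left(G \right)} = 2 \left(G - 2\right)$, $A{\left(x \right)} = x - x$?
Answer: $-64$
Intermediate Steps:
$A{\left(x \right)} = 0$
$Z{\left(G \right)} = -4 + 2 G$ ($Z{\left(G \right)} = 2 \left(-2 + G\right) = -4 + 2 G$)
$P{\left(Q,D \right)} = \frac{D Q}{3}$ ($P{\left(Q,D \right)} = \frac{0 Q + Q D}{3} = \frac{0 + D Q}{3} = \frac{D Q}{3}$)
$w{\left(C \right)} = - C$ ($w{\left(C \right)} = 0 - C = - C$)
$\left(Z{\left(5 \right)} + 10\right) w{\left(P{\left(6,2 \right)} \right)} = \left(\left(-4 + 2 \cdot 5\right) + 10\right) \left(- \frac{2 \cdot 6}{3}\right) = \left(\left(-4 + 10\right) + 10\right) \left(\left(-1\right) 4\right) = \left(6 + 10\right) \left(-4\right) = 16 \left(-4\right) = -64$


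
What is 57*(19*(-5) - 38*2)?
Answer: -9747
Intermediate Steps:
57*(19*(-5) - 38*2) = 57*(-95 - 76) = 57*(-171) = -9747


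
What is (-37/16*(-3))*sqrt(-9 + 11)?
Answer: 111*sqrt(2)/16 ≈ 9.8111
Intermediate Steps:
(-37/16*(-3))*sqrt(-9 + 11) = (-37*1/16*(-3))*sqrt(2) = (-37/16*(-3))*sqrt(2) = 111*sqrt(2)/16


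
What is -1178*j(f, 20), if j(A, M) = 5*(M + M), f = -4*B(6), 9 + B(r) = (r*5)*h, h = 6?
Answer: -235600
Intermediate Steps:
B(r) = -9 + 30*r (B(r) = -9 + (r*5)*6 = -9 + (5*r)*6 = -9 + 30*r)
f = -684 (f = -4*(-9 + 30*6) = -4*(-9 + 180) = -4*171 = -684)
j(A, M) = 10*M (j(A, M) = 5*(2*M) = 10*M)
-1178*j(f, 20) = -11780*20 = -1178*200 = -235600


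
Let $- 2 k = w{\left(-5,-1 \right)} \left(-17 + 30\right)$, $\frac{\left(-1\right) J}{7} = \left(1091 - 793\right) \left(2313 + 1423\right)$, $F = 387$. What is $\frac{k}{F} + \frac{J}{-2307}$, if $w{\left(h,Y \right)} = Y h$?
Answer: $\frac{2010620383}{595206} \approx 3378.0$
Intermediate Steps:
$J = -7793296$ ($J = - 7 \left(1091 - 793\right) \left(2313 + 1423\right) = - 7 \cdot 298 \cdot 3736 = \left(-7\right) 1113328 = -7793296$)
$k = - \frac{65}{2}$ ($k = - \frac{\left(-1\right) \left(-5\right) \left(-17 + 30\right)}{2} = - \frac{5 \cdot 13}{2} = \left(- \frac{1}{2}\right) 65 = - \frac{65}{2} \approx -32.5$)
$\frac{k}{F} + \frac{J}{-2307} = - \frac{65}{2 \cdot 387} - \frac{7793296}{-2307} = \left(- \frac{65}{2}\right) \frac{1}{387} - - \frac{7793296}{2307} = - \frac{65}{774} + \frac{7793296}{2307} = \frac{2010620383}{595206}$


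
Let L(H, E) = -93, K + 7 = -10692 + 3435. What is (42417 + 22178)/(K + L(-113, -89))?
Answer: -64595/7357 ≈ -8.7801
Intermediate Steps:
K = -7264 (K = -7 + (-10692 + 3435) = -7 - 7257 = -7264)
(42417 + 22178)/(K + L(-113, -89)) = (42417 + 22178)/(-7264 - 93) = 64595/(-7357) = 64595*(-1/7357) = -64595/7357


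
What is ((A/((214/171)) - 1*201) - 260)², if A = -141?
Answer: 15071245225/45796 ≈ 3.2910e+5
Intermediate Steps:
((A/((214/171)) - 1*201) - 260)² = ((-141/(214/171) - 1*201) - 260)² = ((-141/(214*(1/171)) - 201) - 260)² = ((-141/214/171 - 201) - 260)² = ((-141*171/214 - 201) - 260)² = ((-24111/214 - 201) - 260)² = (-67125/214 - 260)² = (-122765/214)² = 15071245225/45796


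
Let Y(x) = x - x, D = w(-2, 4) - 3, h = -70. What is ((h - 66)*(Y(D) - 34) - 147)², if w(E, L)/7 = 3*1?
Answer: 20043529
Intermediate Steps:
w(E, L) = 21 (w(E, L) = 7*(3*1) = 7*3 = 21)
D = 18 (D = 21 - 3 = 18)
Y(x) = 0
((h - 66)*(Y(D) - 34) - 147)² = ((-70 - 66)*(0 - 34) - 147)² = (-136*(-34) - 147)² = (4624 - 147)² = 4477² = 20043529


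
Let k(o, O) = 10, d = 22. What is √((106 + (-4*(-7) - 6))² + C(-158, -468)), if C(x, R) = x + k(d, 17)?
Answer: 6*√451 ≈ 127.42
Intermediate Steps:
C(x, R) = 10 + x (C(x, R) = x + 10 = 10 + x)
√((106 + (-4*(-7) - 6))² + C(-158, -468)) = √((106 + (-4*(-7) - 6))² + (10 - 158)) = √((106 + (28 - 6))² - 148) = √((106 + 22)² - 148) = √(128² - 148) = √(16384 - 148) = √16236 = 6*√451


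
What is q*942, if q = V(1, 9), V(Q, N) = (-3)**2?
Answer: 8478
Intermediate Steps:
V(Q, N) = 9
q = 9
q*942 = 9*942 = 8478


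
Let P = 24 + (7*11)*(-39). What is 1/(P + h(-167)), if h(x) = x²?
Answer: 1/24910 ≈ 4.0145e-5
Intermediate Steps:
P = -2979 (P = 24 + 77*(-39) = 24 - 3003 = -2979)
1/(P + h(-167)) = 1/(-2979 + (-167)²) = 1/(-2979 + 27889) = 1/24910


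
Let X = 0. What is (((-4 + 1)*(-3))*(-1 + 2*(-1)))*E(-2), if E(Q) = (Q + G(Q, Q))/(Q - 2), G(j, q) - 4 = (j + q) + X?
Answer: -27/2 ≈ -13.500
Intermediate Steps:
G(j, q) = 4 + j + q (G(j, q) = 4 + ((j + q) + 0) = 4 + (j + q) = 4 + j + q)
E(Q) = (4 + 3*Q)/(-2 + Q) (E(Q) = (Q + (4 + Q + Q))/(Q - 2) = (Q + (4 + 2*Q))/(-2 + Q) = (4 + 3*Q)/(-2 + Q))
(((-4 + 1)*(-3))*(-1 + 2*(-1)))*E(-2) = (((-4 + 1)*(-3))*(-1 + 2*(-1)))*((4 + 3*(-2))/(-2 - 2)) = ((-3*(-3))*(-1 - 2))*((4 - 6)/(-4)) = (9*(-3))*(-¼*(-2)) = -27*½ = -27/2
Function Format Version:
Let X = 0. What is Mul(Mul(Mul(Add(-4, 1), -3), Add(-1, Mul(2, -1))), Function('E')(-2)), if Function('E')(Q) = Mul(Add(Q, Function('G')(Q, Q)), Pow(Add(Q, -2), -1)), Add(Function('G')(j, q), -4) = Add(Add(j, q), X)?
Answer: Rational(-27, 2) ≈ -13.500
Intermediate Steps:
Function('G')(j, q) = Add(4, j, q) (Function('G')(j, q) = Add(4, Add(Add(j, q), 0)) = Add(4, Add(j, q)) = Add(4, j, q))
Function('E')(Q) = Mul(Pow(Add(-2, Q), -1), Add(4, Mul(3, Q))) (Function('E')(Q) = Mul(Add(Q, Add(4, Q, Q)), Pow(Add(Q, -2), -1)) = Mul(Add(Q, Add(4, Mul(2, Q))), Pow(Add(-2, Q), -1)) = Mul(Add(4, Mul(3, Q)), Pow(Add(-2, Q), -1)) = Mul(Pow(Add(-2, Q), -1), Add(4, Mul(3, Q))))
Mul(Mul(Mul(Add(-4, 1), -3), Add(-1, Mul(2, -1))), Function('E')(-2)) = Mul(Mul(Mul(Add(-4, 1), -3), Add(-1, Mul(2, -1))), Mul(Pow(Add(-2, -2), -1), Add(4, Mul(3, -2)))) = Mul(Mul(Mul(-3, -3), Add(-1, -2)), Mul(Pow(-4, -1), Add(4, -6))) = Mul(Mul(9, -3), Mul(Rational(-1, 4), -2)) = Mul(-27, Rational(1, 2)) = Rational(-27, 2)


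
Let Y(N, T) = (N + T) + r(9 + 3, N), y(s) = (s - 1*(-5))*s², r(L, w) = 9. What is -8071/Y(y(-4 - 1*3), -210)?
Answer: 8071/299 ≈ 26.993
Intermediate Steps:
y(s) = s²*(5 + s) (y(s) = (s + 5)*s² = (5 + s)*s² = s²*(5 + s))
Y(N, T) = 9 + N + T (Y(N, T) = (N + T) + 9 = 9 + N + T)
-8071/Y(y(-4 - 1*3), -210) = -8071/(9 + (-4 - 1*3)²*(5 + (-4 - 1*3)) - 210) = -8071/(9 + (-4 - 3)²*(5 + (-4 - 3)) - 210) = -8071/(9 + (-7)²*(5 - 7) - 210) = -8071/(9 + 49*(-2) - 210) = -8071/(9 - 98 - 210) = -8071/(-299) = -8071*(-1/299) = 8071/299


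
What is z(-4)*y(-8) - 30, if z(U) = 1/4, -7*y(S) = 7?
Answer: -121/4 ≈ -30.250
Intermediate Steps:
y(S) = -1 (y(S) = -⅐*7 = -1)
z(U) = ¼
z(-4)*y(-8) - 30 = (¼)*(-1) - 30 = -¼ - 30 = -121/4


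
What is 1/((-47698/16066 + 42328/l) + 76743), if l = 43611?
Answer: 350327163/26884457412194 ≈ 1.3031e-5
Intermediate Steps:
1/((-47698/16066 + 42328/l) + 76743) = 1/((-47698/16066 + 42328/43611) + 76743) = 1/((-47698*1/16066 + 42328*(1/43611)) + 76743) = 1/((-23849/8033 + 42328/43611) + 76743) = 1/(-700057915/350327163 + 76743) = 1/(26884457412194/350327163) = 350327163/26884457412194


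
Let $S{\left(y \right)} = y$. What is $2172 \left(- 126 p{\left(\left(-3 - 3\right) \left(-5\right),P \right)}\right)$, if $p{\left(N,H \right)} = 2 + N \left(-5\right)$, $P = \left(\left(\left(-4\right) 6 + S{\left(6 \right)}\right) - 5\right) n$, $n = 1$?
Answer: $40503456$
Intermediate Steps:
$P = -23$ ($P = \left(\left(\left(-4\right) 6 + 6\right) - 5\right) 1 = \left(\left(-24 + 6\right) - 5\right) 1 = \left(-18 - 5\right) 1 = \left(-23\right) 1 = -23$)
$p{\left(N,H \right)} = 2 - 5 N$
$2172 \left(- 126 p{\left(\left(-3 - 3\right) \left(-5\right),P \right)}\right) = 2172 \left(- 126 \left(2 - 5 \left(-3 - 3\right) \left(-5\right)\right)\right) = 2172 \left(- 126 \left(2 - 5 \left(\left(-6\right) \left(-5\right)\right)\right)\right) = 2172 \left(- 126 \left(2 - 150\right)\right) = 2172 \left(\left(-126\right) \left(-148\right)\right) = 2172 \cdot 18648 = 40503456$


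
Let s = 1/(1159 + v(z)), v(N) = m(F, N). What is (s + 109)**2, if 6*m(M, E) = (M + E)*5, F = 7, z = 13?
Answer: 147798726916/12439729 ≈ 11881.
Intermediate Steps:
m(M, E) = 5*E/6 + 5*M/6 (m(M, E) = ((M + E)*5)/6 = ((E + M)*5)/6 = (5*E + 5*M)/6 = 5*E/6 + 5*M/6)
v(N) = 35/6 + 5*N/6 (v(N) = 5*N/6 + (5/6)*7 = 5*N/6 + 35/6 = 35/6 + 5*N/6)
s = 3/3527 (s = 1/(1159 + (35/6 + (5/6)*13)) = 1/(1159 + (35/6 + 65/6)) = 1/(1159 + 50/3) = 1/(3527/3) = 3/3527 ≈ 0.00085058)
(s + 109)**2 = (3/3527 + 109)**2 = (384446/3527)**2 = 147798726916/12439729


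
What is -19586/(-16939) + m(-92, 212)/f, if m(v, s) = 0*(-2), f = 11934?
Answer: 19586/16939 ≈ 1.1563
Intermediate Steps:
m(v, s) = 0
-19586/(-16939) + m(-92, 212)/f = -19586/(-16939) + 0/11934 = -19586*(-1/16939) + 0*(1/11934) = 19586/16939 + 0 = 19586/16939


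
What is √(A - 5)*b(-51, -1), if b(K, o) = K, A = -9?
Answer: -51*I*√14 ≈ -190.82*I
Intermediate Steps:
√(A - 5)*b(-51, -1) = √(-9 - 5)*(-51) = √(-14)*(-51) = (I*√14)*(-51) = -51*I*√14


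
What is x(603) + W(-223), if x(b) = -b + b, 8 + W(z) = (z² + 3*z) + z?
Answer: 48829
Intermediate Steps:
W(z) = -8 + z² + 4*z (W(z) = -8 + ((z² + 3*z) + z) = -8 + (z² + 4*z) = -8 + z² + 4*z)
x(b) = 0
x(603) + W(-223) = 0 + (-8 + (-223)² + 4*(-223)) = 0 + (-8 + 49729 - 892) = 0 + 48829 = 48829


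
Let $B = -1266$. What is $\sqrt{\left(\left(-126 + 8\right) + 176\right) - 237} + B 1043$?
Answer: $-1320438 + i \sqrt{179} \approx -1.3204 \cdot 10^{6} + 13.379 i$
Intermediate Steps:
$\sqrt{\left(\left(-126 + 8\right) + 176\right) - 237} + B 1043 = \sqrt{\left(\left(-126 + 8\right) + 176\right) - 237} - 1320438 = \sqrt{\left(-118 + 176\right) - 237} - 1320438 = \sqrt{58 - 237} - 1320438 = \sqrt{-179} - 1320438 = i \sqrt{179} - 1320438 = -1320438 + i \sqrt{179}$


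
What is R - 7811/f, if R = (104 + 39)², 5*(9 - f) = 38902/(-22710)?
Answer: 10403211749/530426 ≈ 19613.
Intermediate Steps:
f = 530426/56775 (f = 9 - 38902/(5*(-22710)) = 9 - 38902*(-1)/(5*22710) = 9 - ⅕*(-19451/11355) = 9 + 19451/56775 = 530426/56775 ≈ 9.3426)
R = 20449 (R = 143² = 20449)
R - 7811/f = 20449 - 7811/530426/56775 = 20449 - 7811*56775/530426 = 20449 - 1*443469525/530426 = 20449 - 443469525/530426 = 10403211749/530426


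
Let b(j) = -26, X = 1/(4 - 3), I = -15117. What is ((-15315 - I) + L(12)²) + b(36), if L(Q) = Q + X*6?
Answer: 100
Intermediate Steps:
X = 1 (X = 1/1 = 1)
L(Q) = 6 + Q (L(Q) = Q + 1*6 = Q + 6 = 6 + Q)
((-15315 - I) + L(12)²) + b(36) = ((-15315 - 1*(-15117)) + (6 + 12)²) - 26 = ((-15315 + 15117) + 18²) - 26 = (-198 + 324) - 26 = 126 - 26 = 100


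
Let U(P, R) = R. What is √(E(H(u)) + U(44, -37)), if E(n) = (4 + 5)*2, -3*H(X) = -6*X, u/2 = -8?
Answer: I*√19 ≈ 4.3589*I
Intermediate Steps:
u = -16 (u = 2*(-8) = -16)
H(X) = 2*X (H(X) = -(-2)*X = 2*X)
E(n) = 18 (E(n) = 9*2 = 18)
√(E(H(u)) + U(44, -37)) = √(18 - 37) = √(-19) = I*√19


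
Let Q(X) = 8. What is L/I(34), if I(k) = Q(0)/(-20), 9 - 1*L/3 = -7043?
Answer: -52890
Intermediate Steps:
L = 21156 (L = 27 - 3*(-7043) = 27 + 21129 = 21156)
I(k) = -⅖ (I(k) = 8/(-20) = 8*(-1/20) = -⅖)
L/I(34) = 21156/(-⅖) = 21156*(-5/2) = -52890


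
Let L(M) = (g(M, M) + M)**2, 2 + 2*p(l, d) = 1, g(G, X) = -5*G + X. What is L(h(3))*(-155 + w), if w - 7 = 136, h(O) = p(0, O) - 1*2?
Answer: -675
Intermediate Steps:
g(G, X) = X - 5*G
p(l, d) = -1/2 (p(l, d) = -1 + (1/2)*1 = -1 + 1/2 = -1/2)
h(O) = -5/2 (h(O) = -1/2 - 1*2 = -1/2 - 2 = -5/2)
L(M) = 9*M**2 (L(M) = ((M - 5*M) + M)**2 = (-4*M + M)**2 = (-3*M)**2 = 9*M**2)
w = 143 (w = 7 + 136 = 143)
L(h(3))*(-155 + w) = (9*(-5/2)**2)*(-155 + 143) = (9*(25/4))*(-12) = (225/4)*(-12) = -675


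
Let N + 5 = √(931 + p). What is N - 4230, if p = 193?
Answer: -4235 + 2*√281 ≈ -4201.5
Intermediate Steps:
N = -5 + 2*√281 (N = -5 + √(931 + 193) = -5 + √1124 = -5 + 2*√281 ≈ 28.526)
N - 4230 = (-5 + 2*√281) - 4230 = -4235 + 2*√281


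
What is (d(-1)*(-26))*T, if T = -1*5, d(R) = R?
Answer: -130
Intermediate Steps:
T = -5
(d(-1)*(-26))*T = -1*(-26)*(-5) = 26*(-5) = -130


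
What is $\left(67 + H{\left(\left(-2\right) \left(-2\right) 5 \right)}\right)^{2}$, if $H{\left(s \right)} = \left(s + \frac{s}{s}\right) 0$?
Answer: $4489$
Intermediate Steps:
$H{\left(s \right)} = 0$ ($H{\left(s \right)} = \left(s + 1\right) 0 = \left(1 + s\right) 0 = 0$)
$\left(67 + H{\left(\left(-2\right) \left(-2\right) 5 \right)}\right)^{2} = \left(67 + 0\right)^{2} = 67^{2} = 4489$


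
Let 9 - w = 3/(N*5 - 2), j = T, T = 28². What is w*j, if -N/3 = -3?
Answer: 301056/43 ≈ 7001.3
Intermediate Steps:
N = 9 (N = -3*(-3) = 9)
T = 784
j = 784
w = 384/43 (w = 9 - 3/(9*5 - 2) = 9 - 3/(45 - 2) = 9 - 3/43 = 384/43 ≈ 8.9302)
w*j = (384/43)*784 = 301056/43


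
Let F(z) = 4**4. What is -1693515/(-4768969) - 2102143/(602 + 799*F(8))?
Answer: -9677636972377/978334914474 ≈ -9.8920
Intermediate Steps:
F(z) = 256
-1693515/(-4768969) - 2102143/(602 + 799*F(8)) = -1693515/(-4768969) - 2102143/(602 + 799*256) = -1693515*(-1/4768969) - 2102143/(602 + 204544) = 1693515/4768969 - 2102143/205146 = -9677636972377/978334914474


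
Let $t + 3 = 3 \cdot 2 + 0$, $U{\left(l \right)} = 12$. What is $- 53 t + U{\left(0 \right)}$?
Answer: $-147$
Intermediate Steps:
$t = 3$ ($t = -3 + \left(3 \cdot 2 + 0\right) = -3 + \left(6 + 0\right) = -3 + 6 = 3$)
$- 53 t + U{\left(0 \right)} = \left(-53\right) 3 + 12 = -159 + 12 = -147$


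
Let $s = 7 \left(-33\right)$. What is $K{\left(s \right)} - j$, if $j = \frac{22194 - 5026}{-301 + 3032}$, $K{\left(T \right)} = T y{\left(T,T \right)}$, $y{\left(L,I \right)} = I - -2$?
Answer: $\frac{144450001}{2731} \approx 52893.0$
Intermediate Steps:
$y{\left(L,I \right)} = 2 + I$ ($y{\left(L,I \right)} = I + 2 = 2 + I$)
$s = -231$
$K{\left(T \right)} = T \left(2 + T\right)$
$j = \frac{17168}{2731} \approx 6.2863$
$K{\left(s \right)} - j = - 231 \left(2 - 231\right) - \frac{17168}{2731} = \left(-231\right) \left(-229\right) - \frac{17168}{2731} = 52899 - \frac{17168}{2731} = \frac{144450001}{2731}$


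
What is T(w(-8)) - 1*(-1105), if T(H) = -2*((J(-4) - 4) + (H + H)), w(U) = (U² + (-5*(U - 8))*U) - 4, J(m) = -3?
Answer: 3439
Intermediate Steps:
w(U) = -4 + U² + U*(40 - 5*U) (w(U) = (U² + (-5*(-8 + U))*U) - 4 = (U² + (40 - 5*U)*U) - 4 = (U² + U*(40 - 5*U)) - 4 = -4 + U² + U*(40 - 5*U))
T(H) = 14 - 4*H (T(H) = -2*((-3 - 4) + (H + H)) = -2*(-7 + 2*H) = 14 - 4*H)
T(w(-8)) - 1*(-1105) = (14 - 4*(-4 - 4*(-8)² + 40*(-8))) - 1*(-1105) = (14 - 4*(-4 - 4*64 - 320)) + 1105 = (14 - 4*(-4 - 256 - 320)) + 1105 = (14 - 4*(-580)) + 1105 = (14 + 2320) + 1105 = 2334 + 1105 = 3439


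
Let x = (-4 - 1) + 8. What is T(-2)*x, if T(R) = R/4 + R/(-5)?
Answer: -3/10 ≈ -0.30000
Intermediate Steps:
T(R) = R/20 (T(R) = R*(¼) + R*(-⅕) = R/4 - R/5 = R/20)
x = 3 (x = -5 + 8 = 3)
T(-2)*x = ((1/20)*(-2))*3 = -⅒*3 = -3/10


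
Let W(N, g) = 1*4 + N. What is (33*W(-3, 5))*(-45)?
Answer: -1485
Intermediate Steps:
W(N, g) = 4 + N
(33*W(-3, 5))*(-45) = (33*(4 - 3))*(-45) = (33*1)*(-45) = 33*(-45) = -1485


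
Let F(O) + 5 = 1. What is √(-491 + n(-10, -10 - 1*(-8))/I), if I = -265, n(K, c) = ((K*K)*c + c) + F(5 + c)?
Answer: I*√34425885/265 ≈ 22.141*I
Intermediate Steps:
F(O) = -4 (F(O) = -5 + 1 = -4)
n(K, c) = -4 + c + c*K² (n(K, c) = ((K*K)*c + c) - 4 = (K²*c + c) - 4 = (c*K² + c) - 4 = (c + c*K²) - 4 = -4 + c + c*K²)
√(-491 + n(-10, -10 - 1*(-8))/I) = √(-491 + (-4 + (-10 - 1*(-8)) + (-10 - 1*(-8))*(-10)²)/(-265)) = √(-491 + (-4 + (-10 + 8) + (-10 + 8)*100)*(-1/265)) = √(-491 + (-4 - 2 - 2*100)*(-1/265)) = √(-491 + (-4 - 2 - 200)*(-1/265)) = √(-491 - 206*(-1/265)) = √(-491 + 206/265) = √(-129909/265) = I*√34425885/265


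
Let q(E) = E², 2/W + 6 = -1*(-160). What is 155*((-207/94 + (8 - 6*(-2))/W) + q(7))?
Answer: 23119645/94 ≈ 2.4595e+5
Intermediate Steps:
W = 1/77 (W = 2/(-6 - 1*(-160)) = 2/(-6 + 160) = 2/154 = 2*(1/154) = 1/77 ≈ 0.012987)
155*((-207/94 + (8 - 6*(-2))/W) + q(7)) = 155*((-207/94 + (8 - 6*(-2))/(1/77)) + 7²) = 155*((-207*1/94 + (8 + 12)*77) + 49) = 155*((-207/94 + 20*77) + 49) = 155*((-207/94 + 1540) + 49) = 155*(144553/94 + 49) = 155*(149159/94) = 23119645/94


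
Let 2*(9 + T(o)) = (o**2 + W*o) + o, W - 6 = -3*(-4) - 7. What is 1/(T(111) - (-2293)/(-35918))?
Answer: 17959/122434336 ≈ 0.00014668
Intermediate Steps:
W = 11 (W = 6 + (-3*(-4) - 7) = 6 + (12 - 7) = 6 + 5 = 11)
T(o) = -9 + o**2/2 + 6*o (T(o) = -9 + ((o**2 + 11*o) + o)/2 = -9 + (o**2 + 12*o)/2 = -9 + (o**2/2 + 6*o) = -9 + o**2/2 + 6*o)
1/(T(111) - (-2293)/(-35918)) = 1/((-9 + (1/2)*111**2 + 6*111) - (-2293)/(-35918)) = 1/((-9 + (1/2)*12321 + 666) - (-2293)*(-1)/35918) = 1/((-9 + 12321/2 + 666) - 1*2293/35918) = 1/(13635/2 - 2293/35918) = 1/(122434336/17959) = 17959/122434336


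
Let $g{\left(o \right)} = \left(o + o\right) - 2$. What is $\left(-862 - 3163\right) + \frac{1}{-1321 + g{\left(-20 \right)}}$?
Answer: $- \frac{5486076}{1363} \approx -4025.0$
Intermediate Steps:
$g{\left(o \right)} = -2 + 2 o$ ($g{\left(o \right)} = 2 o - 2 = -2 + 2 o$)
$\left(-862 - 3163\right) + \frac{1}{-1321 + g{\left(-20 \right)}} = \left(-862 - 3163\right) + \frac{1}{-1321 + \left(-2 + 2 \left(-20\right)\right)} = -4025 + \frac{1}{-1321 - 42} = -4025 + \frac{1}{-1363} = -4025 - \frac{1}{1363} = - \frac{5486076}{1363}$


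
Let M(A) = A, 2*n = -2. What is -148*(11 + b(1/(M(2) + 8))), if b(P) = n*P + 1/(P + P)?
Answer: -11766/5 ≈ -2353.2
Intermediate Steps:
n = -1 (n = (½)*(-2) = -1)
b(P) = 1/(2*P) - P (b(P) = -P + 1/(P + P) = -P + 1/(2*P) = 1/(2*P) - P)
-148*(11 + b(1/(M(2) + 8))) = -148*(11 + (1/(2*(1/(2 + 8))) - 1/(2 + 8))) = -148*(11 + (1/(2*(1/10)) - 1/10)) = -148*(11 + (1/(2*(⅒)) - 1*⅒)) = -148*(11 + ((½)*10 - ⅒)) = -148*(11 + (5 - ⅒)) = -148*(11 + 49/10) = -148*159/10 = -11766/5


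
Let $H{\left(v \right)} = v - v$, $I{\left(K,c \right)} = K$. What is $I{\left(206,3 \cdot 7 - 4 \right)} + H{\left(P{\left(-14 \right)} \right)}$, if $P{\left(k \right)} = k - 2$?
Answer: $206$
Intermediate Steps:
$P{\left(k \right)} = -2 + k$
$H{\left(v \right)} = 0$
$I{\left(206,3 \cdot 7 - 4 \right)} + H{\left(P{\left(-14 \right)} \right)} = 206 + 0 = 206$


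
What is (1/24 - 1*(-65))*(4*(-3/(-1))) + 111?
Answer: 1783/2 ≈ 891.50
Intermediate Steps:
(1/24 - 1*(-65))*(4*(-3/(-1))) + 111 = (1/24 + 65)*(4*(-3*(-1))) + 111 = 1561*(4*3)/24 + 111 = (1561/24)*12 + 111 = 1561/2 + 111 = 1783/2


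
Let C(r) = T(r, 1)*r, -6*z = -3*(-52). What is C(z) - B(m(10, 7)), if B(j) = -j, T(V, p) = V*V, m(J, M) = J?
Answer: -17566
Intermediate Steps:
z = -26 (z = -(-1)*(-52)/2 = -⅙*156 = -26)
T(V, p) = V²
C(r) = r³ (C(r) = r²*r = r³)
C(z) - B(m(10, 7)) = (-26)³ - (-1)*10 = -17576 - 1*(-10) = -17576 + 10 = -17566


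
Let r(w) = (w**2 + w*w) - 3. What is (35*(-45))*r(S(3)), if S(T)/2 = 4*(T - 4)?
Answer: -196875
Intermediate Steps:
S(T) = -32 + 8*T (S(T) = 2*(4*(T - 4)) = 2*(4*(-4 + T)) = 2*(-16 + 4*T) = -32 + 8*T)
r(w) = -3 + 2*w**2 (r(w) = (w**2 + w**2) - 3 = 2*w**2 - 3 = -3 + 2*w**2)
(35*(-45))*r(S(3)) = (35*(-45))*(-3 + 2*(-32 + 8*3)**2) = -1575*(-3 + 2*(-32 + 24)**2) = -1575*(-3 + 2*(-8)**2) = -1575*(-3 + 2*64) = -1575*(-3 + 128) = -1575*125 = -196875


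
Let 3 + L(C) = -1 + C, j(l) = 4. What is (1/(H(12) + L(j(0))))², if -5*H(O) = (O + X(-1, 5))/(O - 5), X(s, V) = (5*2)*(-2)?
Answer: 1225/64 ≈ 19.141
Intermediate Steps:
L(C) = -4 + C (L(C) = -3 + (-1 + C) = -4 + C)
X(s, V) = -20 (X(s, V) = 10*(-2) = -20)
H(O) = -(-20 + O)/(5*(-5 + O)) (H(O) = -(O - 20)/(5*(O - 5)) = -(-20 + O)/(5*(-5 + O)))
(1/(H(12) + L(j(0))))² = (1/((20 - 1*12)/(5*(-5 + 12)) + (-4 + 4)))² = (1/((⅕)*(20 - 12)/7 + 0))² = (1/((⅕)*(⅐)*8 + 0))² = (1/(8/35 + 0))² = (1/(8/35))² = (35/8)² = 1225/64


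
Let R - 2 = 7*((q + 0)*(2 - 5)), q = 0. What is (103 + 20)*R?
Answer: 246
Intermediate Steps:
R = 2 (R = 2 + 7*((0 + 0)*(2 - 5)) = 2 + 7*(0*(-3)) = 2 + 7*0 = 2 + 0 = 2)
(103 + 20)*R = (103 + 20)*2 = 123*2 = 246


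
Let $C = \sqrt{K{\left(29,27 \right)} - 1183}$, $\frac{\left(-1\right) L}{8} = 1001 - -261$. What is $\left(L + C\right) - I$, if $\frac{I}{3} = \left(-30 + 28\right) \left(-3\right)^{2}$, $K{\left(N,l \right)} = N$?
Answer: $-10042 + i \sqrt{1154} \approx -10042.0 + 33.971 i$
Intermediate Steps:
$L = -10096$ ($L = - 8 \left(1001 - -261\right) = - 8 \left(1001 + 261\right) = \left(-8\right) 1262 = -10096$)
$C = i \sqrt{1154}$ ($C = \sqrt{29 - 1183} = \sqrt{-1154} = i \sqrt{1154} \approx 33.971 i$)
$I = -54$ ($I = 3 \left(-30 + 28\right) \left(-3\right)^{2} = 3 \left(\left(-2\right) 9\right) = 3 \left(-18\right) = -54$)
$\left(L + C\right) - I = \left(-10096 + i \sqrt{1154}\right) - -54 = \left(-10096 + i \sqrt{1154}\right) + 54 = -10042 + i \sqrt{1154}$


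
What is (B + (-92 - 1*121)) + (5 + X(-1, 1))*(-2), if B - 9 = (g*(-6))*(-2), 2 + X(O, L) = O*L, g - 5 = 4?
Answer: -100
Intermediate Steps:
g = 9 (g = 5 + 4 = 9)
X(O, L) = -2 + L*O (X(O, L) = -2 + O*L = -2 + L*O)
B = 117 (B = 9 + (9*(-6))*(-2) = 9 - 54*(-2) = 9 + 108 = 117)
(B + (-92 - 1*121)) + (5 + X(-1, 1))*(-2) = (117 + (-92 - 1*121)) + (5 + (-2 + 1*(-1)))*(-2) = (117 + (-92 - 121)) + (5 + (-2 - 1))*(-2) = (117 - 213) + (5 - 3)*(-2) = -96 + 2*(-2) = -96 - 4 = -100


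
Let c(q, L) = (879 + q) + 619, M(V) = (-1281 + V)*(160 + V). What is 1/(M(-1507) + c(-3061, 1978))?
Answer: 1/3753873 ≈ 2.6639e-7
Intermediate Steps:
c(q, L) = 1498 + q
1/(M(-1507) + c(-3061, 1978)) = 1/((-204960 + (-1507)² - 1121*(-1507)) + (1498 - 3061)) = 1/((-204960 + 2271049 + 1689347) - 1563) = 1/(3755436 - 1563) = 1/3753873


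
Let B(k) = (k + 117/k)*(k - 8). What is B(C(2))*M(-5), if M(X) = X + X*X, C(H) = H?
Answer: -7260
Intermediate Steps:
M(X) = X + X²
B(k) = (-8 + k)*(k + 117/k) (B(k) = (k + 117/k)*(-8 + k) = (-8 + k)*(k + 117/k))
B(C(2))*M(-5) = (117 + 2² - 936/2 - 8*2)*(-5*(1 - 5)) = (117 + 4 - 936*½ - 16)*(-5*(-4)) = (117 + 4 - 468 - 16)*20 = -363*20 = -7260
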